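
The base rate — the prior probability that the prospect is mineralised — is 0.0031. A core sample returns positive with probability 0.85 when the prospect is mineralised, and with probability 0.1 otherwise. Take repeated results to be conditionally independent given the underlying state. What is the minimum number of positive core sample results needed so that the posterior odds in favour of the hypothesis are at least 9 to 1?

4

Prior odds: 0.0031 ÷ 0.9969 = 31/9969.
Likelihood ratio of a positive result = 0.85/0.1 = 8.5.
Target odds = 9.
Require 8.5ⁿ ≥ 9 ÷ (31/9969) = 89721/31.
8.5³ = 614.125 falls short of 89721/31 but 8.5⁴ = 5220.0625 reaches it, so n = 4.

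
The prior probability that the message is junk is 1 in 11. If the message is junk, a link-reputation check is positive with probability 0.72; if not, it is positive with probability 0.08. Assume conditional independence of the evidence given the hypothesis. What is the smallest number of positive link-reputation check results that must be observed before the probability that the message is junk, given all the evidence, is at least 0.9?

3

Prior odds = (1/11)/(10/11) = 0.1.
Likelihood ratio of a positive = 0.72/0.08 = 9.
Target posterior odds = 0.9/0.1 = 9.
Require 9ⁿ ≥ 9 ÷ 0.1 = 90.
9² = 81 falls short of 90 but 9³ = 729 reaches it, so n = 3.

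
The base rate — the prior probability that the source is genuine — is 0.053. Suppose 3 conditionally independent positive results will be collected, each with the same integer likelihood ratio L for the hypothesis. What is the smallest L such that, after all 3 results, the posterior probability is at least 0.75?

4

Prior odds = 0.053/0.947 = 53/947.
Target odds = 0.75/0.25 = 3.
Need L³ ≥ 3 ÷ (53/947) = 2841/53.
3³ = 27 < 2841/53 ≤ 64 = 4³, so L = 4.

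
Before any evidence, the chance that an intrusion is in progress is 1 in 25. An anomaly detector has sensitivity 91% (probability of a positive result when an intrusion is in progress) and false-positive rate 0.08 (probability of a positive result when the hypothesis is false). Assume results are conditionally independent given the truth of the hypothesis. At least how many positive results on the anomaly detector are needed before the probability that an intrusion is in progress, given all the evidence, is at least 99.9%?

Prior odds: 0.04 ÷ 0.96 = 1/24.
Likelihood ratio of a positive result = 0.91/0.08 = 11.375.
Target odds: 0.999 ÷ 0.001 = 999.
Need (1/24) × 11.375ⁿ ≥ 999, i.e. 11.375ⁿ ≥ 23976.
11.375⁴ = 68574961/4096 falls short of 23976 but 11.375⁵ ≈190439 reaches it, so n = 5.

5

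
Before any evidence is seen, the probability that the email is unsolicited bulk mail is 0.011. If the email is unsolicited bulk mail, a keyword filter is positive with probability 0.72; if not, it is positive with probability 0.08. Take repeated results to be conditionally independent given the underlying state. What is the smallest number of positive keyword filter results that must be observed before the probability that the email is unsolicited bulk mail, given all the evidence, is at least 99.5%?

Prior odds: 0.011 ÷ 0.989 = 11/989.
Likelihood ratio of a positive = 0.72/0.08 = 9.
Target posterior odds = 0.995/0.005 = 199.
Require 9ⁿ ≥ 199 ÷ (11/989) = 196811/11.
9⁴ = 6561 falls short of 196811/11 but 9⁵ = 59049 reaches it, so n = 5.

5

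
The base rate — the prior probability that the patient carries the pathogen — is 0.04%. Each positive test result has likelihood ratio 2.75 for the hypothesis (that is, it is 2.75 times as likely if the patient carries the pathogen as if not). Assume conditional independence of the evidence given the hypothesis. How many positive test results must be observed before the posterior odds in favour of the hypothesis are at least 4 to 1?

Prior odds = 0.0004/0.9996 = 1/2499.
Likelihood ratio per positive test result = 2.75.
Target odds = 4.
Need (1/2499) × 2.75ⁿ ≥ 4, i.e. 2.75ⁿ ≥ 9996.
2.75⁹ ≈8994.86 falls short of 9996 but 2.75¹⁰ ≈24735.9 reaches it, so n = 10.

10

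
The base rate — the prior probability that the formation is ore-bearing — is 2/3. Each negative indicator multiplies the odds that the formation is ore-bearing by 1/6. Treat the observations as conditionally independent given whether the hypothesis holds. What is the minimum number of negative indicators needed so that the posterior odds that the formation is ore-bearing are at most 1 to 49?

3

Prior odds = (2/3)/(1/3) = 2.
Likelihood ratio per negative indicator = 1/6.
Target odds = 1/49.
Require (1/6)ⁿ ≤ 1/49 ÷ 2 = 1/98.
(1/6)² = 1/36 is still above 1/98 but (1/6)³ = 1/216 is at or below it, so n = 3.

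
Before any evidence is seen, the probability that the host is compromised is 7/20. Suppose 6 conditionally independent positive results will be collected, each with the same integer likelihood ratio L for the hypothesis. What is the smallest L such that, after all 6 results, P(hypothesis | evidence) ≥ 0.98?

Prior odds = 0.35/0.65 = 7/13.
Target odds = 0.98/0.02 = 49.
Need L⁶ ≥ 49 ÷ (7/13) = 91.
2⁶ = 64 < 91 ≤ 729 = 3⁶, so L = 3.

3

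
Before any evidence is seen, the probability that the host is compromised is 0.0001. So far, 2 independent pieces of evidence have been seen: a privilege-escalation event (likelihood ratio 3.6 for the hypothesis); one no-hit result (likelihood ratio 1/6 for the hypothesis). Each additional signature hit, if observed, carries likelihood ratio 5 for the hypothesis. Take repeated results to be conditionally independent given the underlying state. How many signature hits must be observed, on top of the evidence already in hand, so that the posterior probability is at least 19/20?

8

Prior odds = 0.0001/0.9999 = 1/9999.
Combined Bayes factor of the evidence already in hand = 3.6 × (1/6) = 0.6.
Odds after that evidence = (1/9999) × 0.6 = 1/16665.
Target odds = 0.95/0.05 = 19.
Need 5ⁿ ≥ 19 ÷ (1/16665) = 316635.
5⁷ = 78125 falls short of 316635 but 5⁸ = 390625 reaches it, so n = 8.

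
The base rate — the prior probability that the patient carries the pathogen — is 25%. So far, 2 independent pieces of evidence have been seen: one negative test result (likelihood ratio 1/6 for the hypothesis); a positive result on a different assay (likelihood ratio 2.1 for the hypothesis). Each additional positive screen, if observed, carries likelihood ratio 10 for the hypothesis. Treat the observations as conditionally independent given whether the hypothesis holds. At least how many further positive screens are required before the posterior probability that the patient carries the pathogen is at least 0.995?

4

Prior odds = 0.25/0.75 = 1/3.
Combined Bayes factor of the evidence already in hand = (1/6) × 2.1 = 0.35.
Odds after that evidence = (1/3) × 0.35 = 7/60.
Target odds = 0.995/0.005 = 199.
Need 10ⁿ ≥ 199 ÷ (7/60) = 11940/7.
10³ = 1000 falls short of 11940/7 but 10⁴ = 10000 reaches it, so n = 4.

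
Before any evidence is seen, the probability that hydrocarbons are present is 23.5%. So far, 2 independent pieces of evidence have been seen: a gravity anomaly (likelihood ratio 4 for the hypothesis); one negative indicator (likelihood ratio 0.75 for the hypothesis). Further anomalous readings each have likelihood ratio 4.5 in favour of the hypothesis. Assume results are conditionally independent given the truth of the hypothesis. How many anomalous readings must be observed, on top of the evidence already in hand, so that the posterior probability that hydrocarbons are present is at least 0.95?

Prior odds = 0.235/0.765 = 47/153.
Combined Bayes factor of the evidence already in hand = 4 × 0.75 = 3.
Odds after that evidence = (47/153) × 3 = 47/51.
Target odds = 0.95/0.05 = 19.
Need 4.5ⁿ ≥ 19 ÷ (47/51) = 969/47.
4.5² = 20.25 falls short of 969/47 but 4.5³ = 91.125 reaches it, so n = 3.

3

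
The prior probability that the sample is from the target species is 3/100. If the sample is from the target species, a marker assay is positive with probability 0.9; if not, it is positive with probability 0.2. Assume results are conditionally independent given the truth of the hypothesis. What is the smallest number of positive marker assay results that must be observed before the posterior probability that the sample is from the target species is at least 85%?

Prior odds: 0.03 ÷ 0.97 = 3/97.
Likelihood ratio of a positive = 0.9/0.2 = 4.5.
Target posterior odds = 0.85/0.15 = 17/3.
Require 4.5ⁿ ≥ 17/3 ÷ (3/97) = 1649/9.
4.5³ = 91.125 falls short of 1649/9 but 4.5⁴ = 410.0625 reaches it, so n = 4.

4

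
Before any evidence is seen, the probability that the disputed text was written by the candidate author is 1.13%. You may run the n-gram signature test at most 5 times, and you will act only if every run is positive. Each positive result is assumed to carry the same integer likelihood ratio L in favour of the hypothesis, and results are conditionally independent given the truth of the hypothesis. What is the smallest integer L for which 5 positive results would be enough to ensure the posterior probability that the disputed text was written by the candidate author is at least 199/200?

8

Prior odds = 0.0113/0.9887 = 113/9887.
Target odds = 0.995/0.005 = 199.
Need L⁵ ≥ 199 ÷ (113/9887) = 1967513/113.
7⁵ = 16807 < 1967513/113 ≤ 32768 = 8⁵, so L = 8.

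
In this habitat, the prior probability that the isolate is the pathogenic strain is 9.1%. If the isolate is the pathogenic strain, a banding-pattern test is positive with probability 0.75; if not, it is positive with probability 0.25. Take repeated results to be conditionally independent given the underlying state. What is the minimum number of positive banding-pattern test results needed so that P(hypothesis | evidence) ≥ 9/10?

5

Prior odds: 0.091 ÷ 0.909 = 91/909.
Likelihood ratio of a positive = 0.75/0.25 = 3.
Target odds: 0.9 ÷ 0.1 = 9.
Need (91/909) × 3ⁿ ≥ 9, i.e. 3ⁿ ≥ 8181/91.
3⁴ = 81 falls short of 8181/91 but 3⁵ = 243 reaches it, so n = 5.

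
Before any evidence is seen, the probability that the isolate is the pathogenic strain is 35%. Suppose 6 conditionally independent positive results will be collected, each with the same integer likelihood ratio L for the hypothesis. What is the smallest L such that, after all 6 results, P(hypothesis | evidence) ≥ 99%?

3

Prior odds = 0.35/0.65 = 7/13.
Target odds = 0.99/0.01 = 99.
Need L⁶ ≥ 99 ÷ (7/13) = 1287/7.
2⁶ = 64 < 1287/7 ≤ 729 = 3⁶, so L = 3.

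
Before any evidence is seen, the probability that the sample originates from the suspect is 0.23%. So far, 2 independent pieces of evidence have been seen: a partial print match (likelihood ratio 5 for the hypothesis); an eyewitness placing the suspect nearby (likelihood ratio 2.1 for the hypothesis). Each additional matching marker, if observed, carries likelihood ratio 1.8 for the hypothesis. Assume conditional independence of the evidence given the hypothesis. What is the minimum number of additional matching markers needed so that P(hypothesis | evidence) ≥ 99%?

Prior odds = 0.0023/0.9977 = 23/9977.
Combined Bayes factor of the evidence already in hand = 5 × 2.1 = 10.5.
Odds after that evidence = (23/9977) × 10.5 = 483/19954.
Target odds = 0.99/0.01 = 99.
Need 1.8ⁿ ≥ 99 ÷ (483/19954) = 658482/161.
1.8¹⁴ ≈3748.13 falls short of 658482/161 but 1.8¹⁵ ≈6746.64 reaches it, so n = 15.

15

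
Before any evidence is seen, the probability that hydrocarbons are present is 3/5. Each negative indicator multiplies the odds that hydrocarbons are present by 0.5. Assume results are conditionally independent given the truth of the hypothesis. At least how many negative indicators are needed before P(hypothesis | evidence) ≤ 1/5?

Prior odds: 0.6 ÷ 0.4 = 1.5.
Likelihood ratio per negative indicator = 0.5.
Target posterior odds = 0.2/0.8 = 0.25.
Require 0.5ⁿ ≤ 0.25 ÷ 1.5 = 1/6.
0.5² = 0.25 is still above 1/6 but 0.5³ = 0.125 is at or below it, so n = 3.

3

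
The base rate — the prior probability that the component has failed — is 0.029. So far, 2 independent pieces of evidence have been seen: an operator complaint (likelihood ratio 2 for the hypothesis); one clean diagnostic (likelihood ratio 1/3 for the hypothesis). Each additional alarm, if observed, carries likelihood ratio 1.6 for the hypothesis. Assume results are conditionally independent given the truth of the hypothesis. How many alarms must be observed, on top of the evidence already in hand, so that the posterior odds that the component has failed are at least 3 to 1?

11

Prior odds = 0.029/0.971 = 29/971.
Combined Bayes factor of the evidence already in hand = 2 × (1/3) = 2/3.
Odds after that evidence = (29/971) × 2/3 = 58/2913.
Target odds = 3.
Need 1.6ⁿ ≥ 3 ÷ (58/2913) = 8739/58.
1.6¹⁰ ≈109.951 falls short of 8739/58 but 1.6¹¹ ≈175.922 reaches it, so n = 11.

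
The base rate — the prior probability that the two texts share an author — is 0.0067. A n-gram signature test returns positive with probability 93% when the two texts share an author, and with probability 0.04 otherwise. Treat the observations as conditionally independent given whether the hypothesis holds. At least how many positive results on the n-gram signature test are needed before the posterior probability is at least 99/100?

4

Prior odds: 0.0067 ÷ 0.9933 = 67/9933.
Likelihood ratio of a positive result = 0.93/0.04 = 23.25.
Target posterior odds = 0.99/0.01 = 99.
Require 23.25ⁿ ≥ 99 ÷ (67/9933) = 983367/67.
23.25³ = 804357/64 falls short of 983367/67 but 23.25⁴ = 74805201/256 reaches it, so n = 4.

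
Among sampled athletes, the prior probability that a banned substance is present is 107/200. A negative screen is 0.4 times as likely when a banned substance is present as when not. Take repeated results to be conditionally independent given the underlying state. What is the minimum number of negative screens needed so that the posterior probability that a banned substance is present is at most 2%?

5

Prior odds = 0.535/0.465 = 107/93.
Likelihood ratio per negative screen = 0.4.
Target odds: 0.02 ÷ 0.98 = 1/49.
Require 0.4ⁿ ≤ 1/49 ÷ (107/93) = 93/5243.
0.4⁴ = 0.0256 is still above 93/5243 but 0.4⁵ = 0.01024 is at or below it, so n = 5.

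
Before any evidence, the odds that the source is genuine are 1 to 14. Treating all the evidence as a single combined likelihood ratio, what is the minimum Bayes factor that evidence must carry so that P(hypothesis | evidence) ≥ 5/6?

70

Prior odds = 1/14.
Target odds = (5/6)/(1/6) = 5.
Required Bayes factor = 5 ÷ (1/14) = 70.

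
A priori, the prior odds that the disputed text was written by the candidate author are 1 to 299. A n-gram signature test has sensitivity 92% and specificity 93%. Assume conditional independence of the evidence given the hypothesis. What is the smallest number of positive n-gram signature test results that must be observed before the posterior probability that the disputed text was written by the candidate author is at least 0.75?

3

Prior odds = 1/299.
False-positive rate = 1 − 0.93 = 0.07; likelihood ratio of a positive = 0.92/0.07 = 92/7.
Target odds: 0.75 ÷ 0.25 = 3.
Require (92/7)ⁿ ≥ 3 ÷ (1/299) = 897.
(92/7)² = 8464/49 falls short of 897 but (92/7)³ = 778688/343 reaches it, so n = 3.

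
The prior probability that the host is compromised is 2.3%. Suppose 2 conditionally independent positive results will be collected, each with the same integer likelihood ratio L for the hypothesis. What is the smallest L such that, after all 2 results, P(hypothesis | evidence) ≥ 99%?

65

Prior odds = 0.023/0.977 = 23/977.
Target odds = 0.99/0.01 = 99.
Need L² ≥ 99 ÷ (23/977) = 96723/23.
64² = 4096 < 96723/23 ≤ 4225 = 65², so L = 65.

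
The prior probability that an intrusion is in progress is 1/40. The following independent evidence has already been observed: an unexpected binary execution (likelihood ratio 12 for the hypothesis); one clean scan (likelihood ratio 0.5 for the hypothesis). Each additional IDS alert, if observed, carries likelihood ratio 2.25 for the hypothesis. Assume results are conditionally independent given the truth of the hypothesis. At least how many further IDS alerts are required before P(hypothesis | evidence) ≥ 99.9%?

Prior odds = 0.025/0.975 = 1/39.
Combined Bayes factor of the evidence already in hand = 12 × 0.5 = 6.
Odds after that evidence = (1/39) × 6 = 2/13.
Target odds = 0.999/0.001 = 999.
Need 2.25ⁿ ≥ 999 ÷ (2/13) = 6493.5.
2.25¹⁰ ≈3325.26 falls short of 6493.5 but 2.25¹¹ ≈7481.83 reaches it, so n = 11.

11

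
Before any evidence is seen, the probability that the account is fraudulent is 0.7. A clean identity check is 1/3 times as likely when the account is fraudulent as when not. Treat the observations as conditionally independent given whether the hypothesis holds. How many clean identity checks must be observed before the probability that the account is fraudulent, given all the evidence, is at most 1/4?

2

Prior odds = 0.7/0.3 = 7/3.
Likelihood ratio per clean identity check = 1/3.
Target odds: 0.25 ÷ 0.75 = 1/3.
Require (1/3)ⁿ ≤ 1/3 ÷ (7/3) = 1/7.
(1/3)¹ = 1/3 is still above 1/7 but (1/3)² = 1/9 is at or below it, so n = 2.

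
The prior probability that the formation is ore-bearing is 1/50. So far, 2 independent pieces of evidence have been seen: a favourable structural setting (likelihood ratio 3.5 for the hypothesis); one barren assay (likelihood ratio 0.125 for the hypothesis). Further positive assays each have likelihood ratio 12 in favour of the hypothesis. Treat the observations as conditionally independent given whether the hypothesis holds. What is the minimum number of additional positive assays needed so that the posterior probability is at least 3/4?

3

Prior odds = 0.02/0.98 = 1/49.
Combined Bayes factor of the evidence already in hand = 3.5 × 0.125 = 0.4375.
Odds after that evidence = (1/49) × 0.4375 = 1/112.
Target odds = 0.75/0.25 = 3.
Need 12ⁿ ≥ 3 ÷ (1/112) = 336.
12² = 144 falls short of 336 but 12³ = 1728 reaches it, so n = 3.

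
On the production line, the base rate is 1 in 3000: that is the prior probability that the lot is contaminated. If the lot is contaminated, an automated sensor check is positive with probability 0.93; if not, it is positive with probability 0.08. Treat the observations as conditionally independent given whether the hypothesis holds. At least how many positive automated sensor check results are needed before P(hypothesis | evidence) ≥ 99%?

6

Prior odds: (1/3000) ÷ (2999/3000) = 1/2999.
Likelihood ratio of a positive = 0.93/0.08 = 11.625.
Target posterior odds = 0.99/0.01 = 99.
Require 11.625ⁿ ≥ 99 ÷ (1/2999) = 296901.
11.625⁵ ≈212307 falls short of 296901 but 11.625⁶ ≈2.46807e+06 reaches it, so n = 6.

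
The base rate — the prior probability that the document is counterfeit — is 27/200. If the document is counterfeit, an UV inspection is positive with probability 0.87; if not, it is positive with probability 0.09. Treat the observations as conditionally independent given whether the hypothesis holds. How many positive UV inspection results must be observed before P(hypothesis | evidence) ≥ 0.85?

Prior odds: 0.135 ÷ 0.865 = 27/173.
Likelihood ratio of a positive = 0.87/0.09 = 29/3.
Target posterior odds = 0.85/0.15 = 17/3.
Require (29/3)ⁿ ≥ 17/3 ÷ (27/173) = 2941/81.
(29/3)¹ = 29/3 falls short of 2941/81 but (29/3)² = 841/9 reaches it, so n = 2.

2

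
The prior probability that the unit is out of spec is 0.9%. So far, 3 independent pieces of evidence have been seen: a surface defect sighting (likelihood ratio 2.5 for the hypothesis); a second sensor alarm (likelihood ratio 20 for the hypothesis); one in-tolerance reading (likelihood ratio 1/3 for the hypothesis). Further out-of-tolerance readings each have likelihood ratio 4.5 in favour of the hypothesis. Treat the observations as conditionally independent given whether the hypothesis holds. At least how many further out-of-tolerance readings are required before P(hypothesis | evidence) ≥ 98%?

Prior odds = 0.009/0.991 = 9/991.
Combined Bayes factor of the evidence already in hand = 2.5 × 20 × (1/3) = 50/3.
Odds after that evidence = (9/991) × 50/3 = 150/991.
Target odds = 0.98/0.02 = 49.
Need 4.5ⁿ ≥ 49 ÷ (150/991) = 48559/150.
4.5³ = 91.125 falls short of 48559/150 but 4.5⁴ = 410.0625 reaches it, so n = 4.

4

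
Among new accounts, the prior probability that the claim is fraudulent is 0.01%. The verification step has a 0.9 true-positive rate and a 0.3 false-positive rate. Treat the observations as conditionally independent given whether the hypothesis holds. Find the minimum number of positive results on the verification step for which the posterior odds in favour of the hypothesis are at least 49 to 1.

12

Prior odds: 0.0001 ÷ 0.9999 = 1/9999.
Likelihood ratio of a positive result = 0.9/0.3 = 3.
Target odds = 49.
Require 3ⁿ ≥ 49 ÷ (1/9999) = 489951.
3¹¹ = 177147 falls short of 489951 but 3¹² = 531441 reaches it, so n = 12.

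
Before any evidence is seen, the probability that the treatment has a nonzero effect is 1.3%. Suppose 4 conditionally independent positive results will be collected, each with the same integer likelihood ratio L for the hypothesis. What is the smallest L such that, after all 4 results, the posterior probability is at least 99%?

Prior odds = 0.013/0.987 = 13/987.
Target odds = 0.99/0.01 = 99.
Need L⁴ ≥ 99 ÷ (13/987) = 97713/13.
9⁴ = 6561 < 97713/13 ≤ 10000 = 10⁴, so L = 10.

10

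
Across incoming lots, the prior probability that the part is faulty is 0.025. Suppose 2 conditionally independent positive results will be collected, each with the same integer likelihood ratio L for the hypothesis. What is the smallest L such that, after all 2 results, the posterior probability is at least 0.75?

11

Prior odds = 0.025/0.975 = 1/39.
Target odds = 0.75/0.25 = 3.
Need L² ≥ 3 ÷ (1/39) = 117.
10² = 100 < 117 ≤ 121 = 11², so L = 11.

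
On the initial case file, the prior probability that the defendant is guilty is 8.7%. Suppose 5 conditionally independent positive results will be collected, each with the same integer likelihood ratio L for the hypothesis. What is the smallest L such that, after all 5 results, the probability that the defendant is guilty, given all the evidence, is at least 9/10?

3

Prior odds = 0.087/0.913 = 87/913.
Target odds = 0.9/0.1 = 9.
Need L⁵ ≥ 9 ÷ (87/913) = 2739/29.
2⁵ = 32 < 2739/29 ≤ 243 = 3⁵, so L = 3.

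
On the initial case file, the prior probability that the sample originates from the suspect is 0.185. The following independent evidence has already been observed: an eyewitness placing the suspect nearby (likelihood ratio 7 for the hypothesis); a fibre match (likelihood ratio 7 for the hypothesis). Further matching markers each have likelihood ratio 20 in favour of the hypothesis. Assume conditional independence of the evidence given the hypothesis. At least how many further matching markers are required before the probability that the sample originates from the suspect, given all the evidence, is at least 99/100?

1

Prior odds = 0.185/0.815 = 37/163.
Combined Bayes factor of the evidence already in hand = 7 × 7 = 49.
Odds after that evidence = (37/163) × 49 = 1813/163.
Target odds = 0.99/0.01 = 99.
Need 20ⁿ ≥ 99 ÷ (1813/163) = 16137/1813.
20¹ = 20, which meets the required 16137/1813; so n = 1.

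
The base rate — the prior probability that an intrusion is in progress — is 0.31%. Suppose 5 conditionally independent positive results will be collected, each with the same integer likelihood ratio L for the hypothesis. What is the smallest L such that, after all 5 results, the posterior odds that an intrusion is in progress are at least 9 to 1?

5

Prior odds = 0.0031/0.9969 = 31/9969.
Target odds = 9.
Need L⁵ ≥ 9 ÷ (31/9969) = 89721/31.
4⁵ = 1024 < 89721/31 ≤ 3125 = 5⁵, so L = 5.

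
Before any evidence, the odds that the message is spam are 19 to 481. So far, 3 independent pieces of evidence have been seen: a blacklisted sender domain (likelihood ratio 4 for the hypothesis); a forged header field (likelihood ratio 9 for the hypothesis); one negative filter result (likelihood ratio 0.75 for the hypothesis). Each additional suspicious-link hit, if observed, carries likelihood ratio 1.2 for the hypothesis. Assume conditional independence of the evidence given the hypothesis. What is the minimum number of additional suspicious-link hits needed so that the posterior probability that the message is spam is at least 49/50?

21

Prior odds = 19/481.
Combined Bayes factor of the evidence already in hand = 4 × 9 × 0.75 = 27.
Odds after that evidence = (19/481) × 27 = 513/481.
Target odds = 0.98/0.02 = 49.
Need 1.2ⁿ ≥ 49 ÷ (513/481) = 23569/513.
1.2²⁰ ≈38.3376 falls short of 23569/513 but 1.2²¹ ≈46.0051 reaches it, so n = 21.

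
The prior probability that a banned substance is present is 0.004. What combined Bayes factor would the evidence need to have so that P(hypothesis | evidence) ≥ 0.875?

1743

Prior odds = 0.004/0.996 = 1/249.
Target odds = 0.875/0.125 = 7.
Required Bayes factor = 7 ÷ (1/249) = 1743.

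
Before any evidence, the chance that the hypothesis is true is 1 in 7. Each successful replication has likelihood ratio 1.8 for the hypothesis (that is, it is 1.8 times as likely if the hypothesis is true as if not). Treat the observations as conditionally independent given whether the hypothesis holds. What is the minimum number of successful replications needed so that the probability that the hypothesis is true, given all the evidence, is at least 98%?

10

Prior odds = (1/7)/(6/7) = 1/6.
Likelihood ratio per successful replication = 1.8.
Target posterior odds = 0.98/0.02 = 49.
Require 1.8ⁿ ≥ 49 ÷ (1/6) = 294.
1.8⁹ = 387420489/1953125 falls short of 294 but 1.8¹⁰ ≈357.047 reaches it, so n = 10.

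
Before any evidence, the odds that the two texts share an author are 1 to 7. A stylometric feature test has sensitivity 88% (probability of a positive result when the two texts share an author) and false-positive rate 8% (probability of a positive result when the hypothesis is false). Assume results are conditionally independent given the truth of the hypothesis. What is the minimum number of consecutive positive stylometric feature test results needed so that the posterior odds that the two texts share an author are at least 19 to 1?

Prior odds = 1/7.
Likelihood ratio of a positive result = 0.88/0.08 = 11.
Target odds = 19.
Need (1/7) × 11ⁿ ≥ 19, i.e. 11ⁿ ≥ 133.
11² = 121 falls short of 133 but 11³ = 1331 reaches it, so n = 3.

3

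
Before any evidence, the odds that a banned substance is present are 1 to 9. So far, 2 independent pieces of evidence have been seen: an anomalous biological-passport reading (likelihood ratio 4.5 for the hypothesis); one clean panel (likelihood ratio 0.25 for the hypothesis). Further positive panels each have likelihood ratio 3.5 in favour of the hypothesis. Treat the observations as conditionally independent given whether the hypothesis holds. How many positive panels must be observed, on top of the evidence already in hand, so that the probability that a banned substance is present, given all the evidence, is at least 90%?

4

Prior odds = 1/9.
Combined Bayes factor of the evidence already in hand = 4.5 × 0.25 = 1.125.
Odds after that evidence = (1/9) × 1.125 = 0.125.
Target odds = 0.9/0.1 = 9.
Need 3.5ⁿ ≥ 9 ÷ 0.125 = 72.
3.5³ = 42.875 falls short of 72 but 3.5⁴ = 150.0625 reaches it, so n = 4.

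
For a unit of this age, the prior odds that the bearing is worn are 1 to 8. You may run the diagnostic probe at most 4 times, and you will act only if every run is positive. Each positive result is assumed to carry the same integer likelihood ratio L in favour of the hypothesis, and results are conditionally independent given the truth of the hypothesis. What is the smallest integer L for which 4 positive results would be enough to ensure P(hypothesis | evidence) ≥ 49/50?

Prior odds = 0.125.
Target odds = 0.98/0.02 = 49.
Need L⁴ ≥ 49 ÷ 0.125 = 392.
4⁴ = 256 < 392 ≤ 625 = 5⁴, so L = 5.

5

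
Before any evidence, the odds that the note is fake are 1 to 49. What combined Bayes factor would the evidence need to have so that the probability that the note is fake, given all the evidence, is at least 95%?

Prior odds = 1/49.
Target odds = 0.95/0.05 = 19.
Required Bayes factor = 19 ÷ (1/49) = 931.

931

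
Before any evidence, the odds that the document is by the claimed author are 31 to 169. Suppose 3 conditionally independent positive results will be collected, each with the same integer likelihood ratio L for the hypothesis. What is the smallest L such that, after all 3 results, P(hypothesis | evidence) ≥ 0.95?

Prior odds = 31/169.
Target odds = 0.95/0.05 = 19.
Need L³ ≥ 19 ÷ (31/169) = 3211/31.
4³ = 64 < 3211/31 ≤ 125 = 5³, so L = 5.

5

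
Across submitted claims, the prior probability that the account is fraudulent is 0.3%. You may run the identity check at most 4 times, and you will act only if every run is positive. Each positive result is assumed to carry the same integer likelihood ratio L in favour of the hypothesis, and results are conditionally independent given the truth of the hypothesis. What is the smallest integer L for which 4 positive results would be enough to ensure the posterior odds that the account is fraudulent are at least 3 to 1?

Prior odds = 0.003/0.997 = 3/997.
Target odds = 3.
Need L⁴ ≥ 3 ÷ (3/997) = 997.
5⁴ = 625 < 997 ≤ 1296 = 6⁴, so L = 6.

6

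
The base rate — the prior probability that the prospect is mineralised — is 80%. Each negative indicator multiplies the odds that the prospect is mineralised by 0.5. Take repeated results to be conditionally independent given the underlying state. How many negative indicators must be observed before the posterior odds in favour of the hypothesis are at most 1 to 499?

Prior odds: 0.8 ÷ 0.2 = 4.
Likelihood ratio per negative indicator = 0.5.
Target odds = 1/499.
Need 4 × 0.5ⁿ ≤ 1/499, i.e. 0.5ⁿ ≤ 1/1996.
0.5¹⁰ = 1/1024 is still above 1/1996 but 0.5¹¹ = 1/2048 is at or below it, so n = 11.

11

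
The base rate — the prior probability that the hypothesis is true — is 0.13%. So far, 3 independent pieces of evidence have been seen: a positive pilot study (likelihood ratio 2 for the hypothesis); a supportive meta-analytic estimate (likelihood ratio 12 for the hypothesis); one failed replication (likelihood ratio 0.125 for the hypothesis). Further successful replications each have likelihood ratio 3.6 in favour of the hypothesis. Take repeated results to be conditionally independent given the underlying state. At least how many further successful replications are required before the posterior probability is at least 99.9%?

Prior odds = 0.0013/0.9987 = 13/9987.
Combined Bayes factor of the evidence already in hand = 2 × 12 × 0.125 = 3.
Odds after that evidence = (13/9987) × 3 = 13/3329.
Target odds = 0.999/0.001 = 999.
Need 3.6ⁿ ≥ 999 ÷ (13/3329) = 3325671/13.
3.6⁹ ≈101560 falls short of 3325671/13 but 3.6¹⁰ ≈365616 reaches it, so n = 10.

10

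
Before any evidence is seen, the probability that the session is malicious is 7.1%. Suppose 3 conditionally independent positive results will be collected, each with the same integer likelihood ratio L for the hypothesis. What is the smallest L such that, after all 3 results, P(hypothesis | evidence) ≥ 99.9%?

Prior odds = 0.071/0.929 = 71/929.
Target odds = 0.999/0.001 = 999.
Need L³ ≥ 999 ÷ (71/929) = 928071/71.
23³ = 12167 < 928071/71 ≤ 13824 = 24³, so L = 24.

24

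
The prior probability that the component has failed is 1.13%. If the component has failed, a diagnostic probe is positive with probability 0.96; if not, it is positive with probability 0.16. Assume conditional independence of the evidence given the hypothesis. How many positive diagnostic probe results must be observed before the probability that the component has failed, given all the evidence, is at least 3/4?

4

Prior odds: 0.0113 ÷ 0.9887 = 113/9887.
Likelihood ratio of a positive = 0.96/0.16 = 6.
Target posterior odds = 0.75/0.25 = 3.
Require 6ⁿ ≥ 3 ÷ (113/9887) = 29661/113.
6³ = 216 falls short of 29661/113 but 6⁴ = 1296 reaches it, so n = 4.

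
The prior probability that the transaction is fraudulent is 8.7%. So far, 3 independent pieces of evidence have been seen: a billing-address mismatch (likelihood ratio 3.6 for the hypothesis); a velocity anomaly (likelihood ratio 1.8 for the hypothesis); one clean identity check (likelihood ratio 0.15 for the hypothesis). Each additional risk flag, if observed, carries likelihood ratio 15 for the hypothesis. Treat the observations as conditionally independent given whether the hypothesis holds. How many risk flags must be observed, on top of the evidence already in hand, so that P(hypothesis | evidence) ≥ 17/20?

Prior odds = 0.087/0.913 = 87/913.
Combined Bayes factor of the evidence already in hand = 3.6 × 1.8 × 0.15 = 0.972.
Odds after that evidence = (87/913) × 0.972 = 21141/228250.
Target odds = 0.85/0.15 = 17/3.
Need 15ⁿ ≥ 17/3 ÷ (21141/228250) = 3880250/63423.
15¹ = 15 falls short of 3880250/63423 but 15² = 225 reaches it, so n = 2.

2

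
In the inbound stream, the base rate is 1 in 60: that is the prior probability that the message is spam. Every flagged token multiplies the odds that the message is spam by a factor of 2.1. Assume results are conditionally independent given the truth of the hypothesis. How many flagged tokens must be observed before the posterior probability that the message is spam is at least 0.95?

Prior odds = (1/60)/(59/60) = 1/59.
Likelihood ratio per flagged token = 2.1.
Target odds: 0.95 ÷ 0.05 = 19.
Need (1/59) × 2.1ⁿ ≥ 19, i.e. 2.1ⁿ ≥ 1121.
2.1⁹ ≈794.28 falls short of 1121 but 2.1¹⁰ ≈1667.99 reaches it, so n = 10.

10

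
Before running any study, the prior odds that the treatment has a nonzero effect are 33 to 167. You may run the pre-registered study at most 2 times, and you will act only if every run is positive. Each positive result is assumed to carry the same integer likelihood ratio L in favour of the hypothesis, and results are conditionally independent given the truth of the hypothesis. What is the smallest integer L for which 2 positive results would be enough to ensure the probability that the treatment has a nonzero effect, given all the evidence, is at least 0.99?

Prior odds = 33/167.
Target odds = 0.99/0.01 = 99.
Need L² ≥ 99 ÷ (33/167) = 501.
22² = 484 < 501 ≤ 529 = 23², so L = 23.

23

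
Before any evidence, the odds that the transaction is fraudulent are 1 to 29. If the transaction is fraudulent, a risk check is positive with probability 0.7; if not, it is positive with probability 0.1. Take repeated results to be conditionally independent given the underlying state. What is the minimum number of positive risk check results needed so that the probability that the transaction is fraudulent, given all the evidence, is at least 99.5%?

Prior odds = 1/29.
Likelihood ratio of a positive = 0.7/0.1 = 7.
Target odds: 0.995 ÷ 0.005 = 199.
Require 7ⁿ ≥ 199 ÷ (1/29) = 5771.
7⁴ = 2401 falls short of 5771 but 7⁵ = 16807 reaches it, so n = 5.

5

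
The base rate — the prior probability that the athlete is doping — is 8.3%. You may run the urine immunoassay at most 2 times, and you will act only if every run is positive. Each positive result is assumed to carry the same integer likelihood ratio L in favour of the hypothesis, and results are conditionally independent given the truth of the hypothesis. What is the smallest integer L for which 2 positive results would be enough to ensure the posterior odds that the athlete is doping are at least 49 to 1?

24

Prior odds = 0.083/0.917 = 83/917.
Target odds = 49.
Need L² ≥ 49 ÷ (83/917) = 44933/83.
23² = 529 < 44933/83 ≤ 576 = 24², so L = 24.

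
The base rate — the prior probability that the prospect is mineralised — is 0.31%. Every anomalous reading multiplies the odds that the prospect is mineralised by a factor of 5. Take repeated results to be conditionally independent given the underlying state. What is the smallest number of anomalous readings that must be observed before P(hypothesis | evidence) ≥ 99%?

Prior odds = 0.0031/0.9969 = 31/9969.
Likelihood ratio per anomalous reading = 5.
Target odds: 0.99 ÷ 0.01 = 99.
Need (31/9969) × 5ⁿ ≥ 99, i.e. 5ⁿ ≥ 986931/31.
5⁶ = 15625 falls short of 986931/31 but 5⁷ = 78125 reaches it, so n = 7.

7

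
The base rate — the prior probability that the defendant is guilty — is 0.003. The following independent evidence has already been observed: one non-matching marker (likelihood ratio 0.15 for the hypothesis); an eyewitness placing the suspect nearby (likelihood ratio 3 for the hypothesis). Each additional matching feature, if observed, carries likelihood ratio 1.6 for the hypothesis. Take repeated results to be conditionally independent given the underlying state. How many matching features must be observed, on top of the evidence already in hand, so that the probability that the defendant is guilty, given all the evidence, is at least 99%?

24

Prior odds = 0.003/0.997 = 3/997.
Combined Bayes factor of the evidence already in hand = 0.15 × 3 = 0.45.
Odds after that evidence = (3/997) × 0.45 = 27/19940.
Target odds = 0.99/0.01 = 99.
Need 1.6ⁿ ≥ 99 ÷ (27/19940) = 219340/3.
1.6²³ ≈49517.6 falls short of 219340/3 but 1.6²⁴ ≈79228.2 reaches it, so n = 24.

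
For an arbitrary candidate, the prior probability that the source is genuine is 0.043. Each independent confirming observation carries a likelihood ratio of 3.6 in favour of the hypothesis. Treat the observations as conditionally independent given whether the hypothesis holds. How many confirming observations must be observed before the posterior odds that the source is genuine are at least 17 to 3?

Prior odds = 0.043/0.957 = 43/957.
Likelihood ratio per confirming observation = 3.6.
Target odds = 17/3.
Need (43/957) × 3.6ⁿ ≥ 17/3, i.e. 3.6ⁿ ≥ 5423/43.
3.6³ = 46.656 falls short of 5423/43 but 3.6⁴ = 167.9616 reaches it, so n = 4.

4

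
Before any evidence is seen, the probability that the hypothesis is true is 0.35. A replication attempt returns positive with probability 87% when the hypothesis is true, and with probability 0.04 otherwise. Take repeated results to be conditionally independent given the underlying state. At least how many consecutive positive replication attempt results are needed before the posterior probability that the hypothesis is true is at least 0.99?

Prior odds = 0.35/0.65 = 7/13.
Likelihood ratio of a positive result = 0.87/0.04 = 21.75.
Target posterior odds = 0.99/0.01 = 99.
Require 21.75ⁿ ≥ 99 ÷ (7/13) = 1287/7.
21.75¹ = 21.75 falls short of 1287/7 but 21.75² = 473.0625 reaches it, so n = 2.

2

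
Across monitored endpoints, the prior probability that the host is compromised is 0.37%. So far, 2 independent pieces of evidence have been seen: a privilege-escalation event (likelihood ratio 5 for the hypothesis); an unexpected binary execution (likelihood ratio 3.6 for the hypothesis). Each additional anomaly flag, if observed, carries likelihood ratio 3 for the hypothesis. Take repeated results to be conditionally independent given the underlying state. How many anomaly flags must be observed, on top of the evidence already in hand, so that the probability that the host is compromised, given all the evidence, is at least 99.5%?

Prior odds = 0.0037/0.9963 = 37/9963.
Combined Bayes factor of the evidence already in hand = 5 × 3.6 = 18.
Odds after that evidence = (37/9963) × 18 = 74/1107.
Target odds = 0.995/0.005 = 199.
Need 3ⁿ ≥ 199 ÷ (74/1107) = 220293/74.
3⁷ = 2187 falls short of 220293/74 but 3⁸ = 6561 reaches it, so n = 8.

8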